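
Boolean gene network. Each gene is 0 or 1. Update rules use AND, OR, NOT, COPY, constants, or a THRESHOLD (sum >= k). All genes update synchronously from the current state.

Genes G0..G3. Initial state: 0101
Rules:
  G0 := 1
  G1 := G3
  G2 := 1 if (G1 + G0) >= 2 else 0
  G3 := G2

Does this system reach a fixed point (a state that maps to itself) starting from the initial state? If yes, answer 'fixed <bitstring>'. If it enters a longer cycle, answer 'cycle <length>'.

Answer: cycle 3

Derivation:
Step 0: 0101
Step 1: G0=1(const) G1=G3=1 G2=(1+0>=2)=0 G3=G2=0 -> 1100
Step 2: G0=1(const) G1=G3=0 G2=(1+1>=2)=1 G3=G2=0 -> 1010
Step 3: G0=1(const) G1=G3=0 G2=(0+1>=2)=0 G3=G2=1 -> 1001
Step 4: G0=1(const) G1=G3=1 G2=(0+1>=2)=0 G3=G2=0 -> 1100
Cycle of length 3 starting at step 1 -> no fixed point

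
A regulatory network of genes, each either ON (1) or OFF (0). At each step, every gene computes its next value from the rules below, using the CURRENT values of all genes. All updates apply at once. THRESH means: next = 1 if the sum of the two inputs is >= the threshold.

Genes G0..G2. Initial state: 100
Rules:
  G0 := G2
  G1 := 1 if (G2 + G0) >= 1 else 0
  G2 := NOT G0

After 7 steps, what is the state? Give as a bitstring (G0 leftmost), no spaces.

Step 1: G0=G2=0 G1=(0+1>=1)=1 G2=NOT G0=NOT 1=0 -> 010
Step 2: G0=G2=0 G1=(0+0>=1)=0 G2=NOT G0=NOT 0=1 -> 001
Step 3: G0=G2=1 G1=(1+0>=1)=1 G2=NOT G0=NOT 0=1 -> 111
Step 4: G0=G2=1 G1=(1+1>=1)=1 G2=NOT G0=NOT 1=0 -> 110
Step 5: G0=G2=0 G1=(0+1>=1)=1 G2=NOT G0=NOT 1=0 -> 010
Step 6: G0=G2=0 G1=(0+0>=1)=0 G2=NOT G0=NOT 0=1 -> 001
Step 7: G0=G2=1 G1=(1+0>=1)=1 G2=NOT G0=NOT 0=1 -> 111

111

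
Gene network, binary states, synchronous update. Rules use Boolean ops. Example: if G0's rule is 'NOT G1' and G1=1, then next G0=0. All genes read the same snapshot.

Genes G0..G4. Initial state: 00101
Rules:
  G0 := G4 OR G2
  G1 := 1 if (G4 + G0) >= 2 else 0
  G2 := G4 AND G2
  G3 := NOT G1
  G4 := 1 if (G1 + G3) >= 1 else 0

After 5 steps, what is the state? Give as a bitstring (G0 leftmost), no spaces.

Step 1: G0=G4|G2=1|1=1 G1=(1+0>=2)=0 G2=G4&G2=1&1=1 G3=NOT G1=NOT 0=1 G4=(0+0>=1)=0 -> 10110
Step 2: G0=G4|G2=0|1=1 G1=(0+1>=2)=0 G2=G4&G2=0&1=0 G3=NOT G1=NOT 0=1 G4=(0+1>=1)=1 -> 10011
Step 3: G0=G4|G2=1|0=1 G1=(1+1>=2)=1 G2=G4&G2=1&0=0 G3=NOT G1=NOT 0=1 G4=(0+1>=1)=1 -> 11011
Step 4: G0=G4|G2=1|0=1 G1=(1+1>=2)=1 G2=G4&G2=1&0=0 G3=NOT G1=NOT 1=0 G4=(1+1>=1)=1 -> 11001
Step 5: G0=G4|G2=1|0=1 G1=(1+1>=2)=1 G2=G4&G2=1&0=0 G3=NOT G1=NOT 1=0 G4=(1+0>=1)=1 -> 11001

11001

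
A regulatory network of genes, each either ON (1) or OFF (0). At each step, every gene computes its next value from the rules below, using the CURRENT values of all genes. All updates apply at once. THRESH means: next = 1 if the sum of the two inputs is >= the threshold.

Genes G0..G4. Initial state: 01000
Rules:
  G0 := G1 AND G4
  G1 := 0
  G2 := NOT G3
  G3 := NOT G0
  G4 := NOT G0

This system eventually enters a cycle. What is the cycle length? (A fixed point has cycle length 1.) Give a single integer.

Answer: 1

Derivation:
Step 0: 01000
Step 1: G0=G1&G4=1&0=0 G1=0(const) G2=NOT G3=NOT 0=1 G3=NOT G0=NOT 0=1 G4=NOT G0=NOT 0=1 -> 00111
Step 2: G0=G1&G4=0&1=0 G1=0(const) G2=NOT G3=NOT 1=0 G3=NOT G0=NOT 0=1 G4=NOT G0=NOT 0=1 -> 00011
Step 3: G0=G1&G4=0&1=0 G1=0(const) G2=NOT G3=NOT 1=0 G3=NOT G0=NOT 0=1 G4=NOT G0=NOT 0=1 -> 00011
State from step 3 equals state from step 2 -> cycle length 1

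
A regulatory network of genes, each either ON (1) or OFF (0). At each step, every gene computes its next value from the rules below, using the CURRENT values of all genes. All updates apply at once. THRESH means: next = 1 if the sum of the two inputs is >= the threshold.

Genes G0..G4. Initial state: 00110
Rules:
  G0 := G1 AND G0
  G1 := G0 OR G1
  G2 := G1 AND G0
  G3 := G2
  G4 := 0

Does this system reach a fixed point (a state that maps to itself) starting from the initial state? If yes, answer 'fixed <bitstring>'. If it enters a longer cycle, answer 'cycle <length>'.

Answer: fixed 00000

Derivation:
Step 0: 00110
Step 1: G0=G1&G0=0&0=0 G1=G0|G1=0|0=0 G2=G1&G0=0&0=0 G3=G2=1 G4=0(const) -> 00010
Step 2: G0=G1&G0=0&0=0 G1=G0|G1=0|0=0 G2=G1&G0=0&0=0 G3=G2=0 G4=0(const) -> 00000
Step 3: G0=G1&G0=0&0=0 G1=G0|G1=0|0=0 G2=G1&G0=0&0=0 G3=G2=0 G4=0(const) -> 00000
Fixed point reached at step 2: 00000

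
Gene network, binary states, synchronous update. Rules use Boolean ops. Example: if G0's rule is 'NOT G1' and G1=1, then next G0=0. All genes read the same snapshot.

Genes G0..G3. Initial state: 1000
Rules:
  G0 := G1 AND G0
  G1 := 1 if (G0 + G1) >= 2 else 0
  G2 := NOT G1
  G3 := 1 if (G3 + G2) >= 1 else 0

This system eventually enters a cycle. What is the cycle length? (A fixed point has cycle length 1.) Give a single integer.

Step 0: 1000
Step 1: G0=G1&G0=0&1=0 G1=(1+0>=2)=0 G2=NOT G1=NOT 0=1 G3=(0+0>=1)=0 -> 0010
Step 2: G0=G1&G0=0&0=0 G1=(0+0>=2)=0 G2=NOT G1=NOT 0=1 G3=(0+1>=1)=1 -> 0011
Step 3: G0=G1&G0=0&0=0 G1=(0+0>=2)=0 G2=NOT G1=NOT 0=1 G3=(1+1>=1)=1 -> 0011
State from step 3 equals state from step 2 -> cycle length 1

Answer: 1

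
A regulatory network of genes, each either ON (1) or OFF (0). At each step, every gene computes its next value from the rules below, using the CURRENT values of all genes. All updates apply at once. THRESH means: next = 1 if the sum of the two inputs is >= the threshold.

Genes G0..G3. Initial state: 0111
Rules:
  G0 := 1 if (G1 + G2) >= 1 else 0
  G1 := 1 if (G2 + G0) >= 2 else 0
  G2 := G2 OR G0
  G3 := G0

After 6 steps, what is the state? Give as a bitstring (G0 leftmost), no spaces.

Step 1: G0=(1+1>=1)=1 G1=(1+0>=2)=0 G2=G2|G0=1|0=1 G3=G0=0 -> 1010
Step 2: G0=(0+1>=1)=1 G1=(1+1>=2)=1 G2=G2|G0=1|1=1 G3=G0=1 -> 1111
Step 3: G0=(1+1>=1)=1 G1=(1+1>=2)=1 G2=G2|G0=1|1=1 G3=G0=1 -> 1111
Step 4: G0=(1+1>=1)=1 G1=(1+1>=2)=1 G2=G2|G0=1|1=1 G3=G0=1 -> 1111
Step 5: G0=(1+1>=1)=1 G1=(1+1>=2)=1 G2=G2|G0=1|1=1 G3=G0=1 -> 1111
Step 6: G0=(1+1>=1)=1 G1=(1+1>=2)=1 G2=G2|G0=1|1=1 G3=G0=1 -> 1111

1111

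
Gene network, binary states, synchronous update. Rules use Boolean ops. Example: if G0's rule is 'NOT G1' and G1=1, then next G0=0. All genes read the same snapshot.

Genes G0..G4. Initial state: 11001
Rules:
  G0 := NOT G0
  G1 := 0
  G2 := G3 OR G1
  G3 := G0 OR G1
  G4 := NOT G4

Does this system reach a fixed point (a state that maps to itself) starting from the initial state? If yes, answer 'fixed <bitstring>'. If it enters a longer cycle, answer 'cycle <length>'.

Step 0: 11001
Step 1: G0=NOT G0=NOT 1=0 G1=0(const) G2=G3|G1=0|1=1 G3=G0|G1=1|1=1 G4=NOT G4=NOT 1=0 -> 00110
Step 2: G0=NOT G0=NOT 0=1 G1=0(const) G2=G3|G1=1|0=1 G3=G0|G1=0|0=0 G4=NOT G4=NOT 0=1 -> 10101
Step 3: G0=NOT G0=NOT 1=0 G1=0(const) G2=G3|G1=0|0=0 G3=G0|G1=1|0=1 G4=NOT G4=NOT 1=0 -> 00010
Step 4: G0=NOT G0=NOT 0=1 G1=0(const) G2=G3|G1=1|0=1 G3=G0|G1=0|0=0 G4=NOT G4=NOT 0=1 -> 10101
Cycle of length 2 starting at step 2 -> no fixed point

Answer: cycle 2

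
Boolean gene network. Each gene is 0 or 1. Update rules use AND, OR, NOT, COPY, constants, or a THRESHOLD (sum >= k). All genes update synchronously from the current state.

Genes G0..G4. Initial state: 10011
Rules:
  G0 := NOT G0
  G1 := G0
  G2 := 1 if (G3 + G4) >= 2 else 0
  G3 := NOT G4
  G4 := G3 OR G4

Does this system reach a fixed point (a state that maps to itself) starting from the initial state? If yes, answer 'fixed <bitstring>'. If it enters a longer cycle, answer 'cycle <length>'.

Answer: cycle 2

Derivation:
Step 0: 10011
Step 1: G0=NOT G0=NOT 1=0 G1=G0=1 G2=(1+1>=2)=1 G3=NOT G4=NOT 1=0 G4=G3|G4=1|1=1 -> 01101
Step 2: G0=NOT G0=NOT 0=1 G1=G0=0 G2=(0+1>=2)=0 G3=NOT G4=NOT 1=0 G4=G3|G4=0|1=1 -> 10001
Step 3: G0=NOT G0=NOT 1=0 G1=G0=1 G2=(0+1>=2)=0 G3=NOT G4=NOT 1=0 G4=G3|G4=0|1=1 -> 01001
Step 4: G0=NOT G0=NOT 0=1 G1=G0=0 G2=(0+1>=2)=0 G3=NOT G4=NOT 1=0 G4=G3|G4=0|1=1 -> 10001
Cycle of length 2 starting at step 2 -> no fixed point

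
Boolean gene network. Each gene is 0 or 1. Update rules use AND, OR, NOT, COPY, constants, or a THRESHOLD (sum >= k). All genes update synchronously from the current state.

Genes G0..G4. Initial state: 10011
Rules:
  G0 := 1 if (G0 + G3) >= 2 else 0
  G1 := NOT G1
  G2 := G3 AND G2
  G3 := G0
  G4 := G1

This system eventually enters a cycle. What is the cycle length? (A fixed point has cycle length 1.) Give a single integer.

Answer: 2

Derivation:
Step 0: 10011
Step 1: G0=(1+1>=2)=1 G1=NOT G1=NOT 0=1 G2=G3&G2=1&0=0 G3=G0=1 G4=G1=0 -> 11010
Step 2: G0=(1+1>=2)=1 G1=NOT G1=NOT 1=0 G2=G3&G2=1&0=0 G3=G0=1 G4=G1=1 -> 10011
State from step 2 equals state from step 0 -> cycle length 2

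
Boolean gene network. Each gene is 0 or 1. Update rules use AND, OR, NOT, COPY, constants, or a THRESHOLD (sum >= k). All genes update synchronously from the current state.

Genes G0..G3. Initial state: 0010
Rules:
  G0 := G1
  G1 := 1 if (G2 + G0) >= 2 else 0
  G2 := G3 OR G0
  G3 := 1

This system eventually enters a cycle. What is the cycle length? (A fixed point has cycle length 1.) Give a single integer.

Step 0: 0010
Step 1: G0=G1=0 G1=(1+0>=2)=0 G2=G3|G0=0|0=0 G3=1(const) -> 0001
Step 2: G0=G1=0 G1=(0+0>=2)=0 G2=G3|G0=1|0=1 G3=1(const) -> 0011
Step 3: G0=G1=0 G1=(1+0>=2)=0 G2=G3|G0=1|0=1 G3=1(const) -> 0011
State from step 3 equals state from step 2 -> cycle length 1

Answer: 1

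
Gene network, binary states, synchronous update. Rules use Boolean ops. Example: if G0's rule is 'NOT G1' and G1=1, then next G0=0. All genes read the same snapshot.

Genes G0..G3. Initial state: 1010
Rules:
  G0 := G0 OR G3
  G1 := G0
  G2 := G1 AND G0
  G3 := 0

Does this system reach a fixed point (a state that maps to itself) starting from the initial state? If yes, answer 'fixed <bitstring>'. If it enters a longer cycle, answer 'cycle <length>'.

Step 0: 1010
Step 1: G0=G0|G3=1|0=1 G1=G0=1 G2=G1&G0=0&1=0 G3=0(const) -> 1100
Step 2: G0=G0|G3=1|0=1 G1=G0=1 G2=G1&G0=1&1=1 G3=0(const) -> 1110
Step 3: G0=G0|G3=1|0=1 G1=G0=1 G2=G1&G0=1&1=1 G3=0(const) -> 1110
Fixed point reached at step 2: 1110

Answer: fixed 1110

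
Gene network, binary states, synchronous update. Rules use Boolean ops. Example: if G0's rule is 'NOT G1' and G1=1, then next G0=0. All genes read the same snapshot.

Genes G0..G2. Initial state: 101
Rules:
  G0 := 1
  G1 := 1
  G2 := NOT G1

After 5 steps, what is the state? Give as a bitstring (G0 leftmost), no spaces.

Step 1: G0=1(const) G1=1(const) G2=NOT G1=NOT 0=1 -> 111
Step 2: G0=1(const) G1=1(const) G2=NOT G1=NOT 1=0 -> 110
Step 3: G0=1(const) G1=1(const) G2=NOT G1=NOT 1=0 -> 110
Step 4: G0=1(const) G1=1(const) G2=NOT G1=NOT 1=0 -> 110
Step 5: G0=1(const) G1=1(const) G2=NOT G1=NOT 1=0 -> 110

110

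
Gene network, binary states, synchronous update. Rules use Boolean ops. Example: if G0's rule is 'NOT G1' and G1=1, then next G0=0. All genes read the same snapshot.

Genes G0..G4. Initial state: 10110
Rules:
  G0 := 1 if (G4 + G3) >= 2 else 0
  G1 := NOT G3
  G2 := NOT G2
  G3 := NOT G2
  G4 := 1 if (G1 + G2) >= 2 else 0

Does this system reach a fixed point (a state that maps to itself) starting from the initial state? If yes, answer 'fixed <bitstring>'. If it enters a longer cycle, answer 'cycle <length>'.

Step 0: 10110
Step 1: G0=(0+1>=2)=0 G1=NOT G3=NOT 1=0 G2=NOT G2=NOT 1=0 G3=NOT G2=NOT 1=0 G4=(0+1>=2)=0 -> 00000
Step 2: G0=(0+0>=2)=0 G1=NOT G3=NOT 0=1 G2=NOT G2=NOT 0=1 G3=NOT G2=NOT 0=1 G4=(0+0>=2)=0 -> 01110
Step 3: G0=(0+1>=2)=0 G1=NOT G3=NOT 1=0 G2=NOT G2=NOT 1=0 G3=NOT G2=NOT 1=0 G4=(1+1>=2)=1 -> 00001
Step 4: G0=(1+0>=2)=0 G1=NOT G3=NOT 0=1 G2=NOT G2=NOT 0=1 G3=NOT G2=NOT 0=1 G4=(0+0>=2)=0 -> 01110
Cycle of length 2 starting at step 2 -> no fixed point

Answer: cycle 2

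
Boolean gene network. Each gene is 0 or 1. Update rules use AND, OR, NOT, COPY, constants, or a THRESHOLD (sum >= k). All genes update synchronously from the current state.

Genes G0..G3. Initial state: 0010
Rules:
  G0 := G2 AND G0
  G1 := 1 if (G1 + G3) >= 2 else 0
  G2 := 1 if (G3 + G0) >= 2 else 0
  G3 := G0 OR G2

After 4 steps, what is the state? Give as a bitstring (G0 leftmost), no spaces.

Step 1: G0=G2&G0=1&0=0 G1=(0+0>=2)=0 G2=(0+0>=2)=0 G3=G0|G2=0|1=1 -> 0001
Step 2: G0=G2&G0=0&0=0 G1=(0+1>=2)=0 G2=(1+0>=2)=0 G3=G0|G2=0|0=0 -> 0000
Step 3: G0=G2&G0=0&0=0 G1=(0+0>=2)=0 G2=(0+0>=2)=0 G3=G0|G2=0|0=0 -> 0000
Step 4: G0=G2&G0=0&0=0 G1=(0+0>=2)=0 G2=(0+0>=2)=0 G3=G0|G2=0|0=0 -> 0000

0000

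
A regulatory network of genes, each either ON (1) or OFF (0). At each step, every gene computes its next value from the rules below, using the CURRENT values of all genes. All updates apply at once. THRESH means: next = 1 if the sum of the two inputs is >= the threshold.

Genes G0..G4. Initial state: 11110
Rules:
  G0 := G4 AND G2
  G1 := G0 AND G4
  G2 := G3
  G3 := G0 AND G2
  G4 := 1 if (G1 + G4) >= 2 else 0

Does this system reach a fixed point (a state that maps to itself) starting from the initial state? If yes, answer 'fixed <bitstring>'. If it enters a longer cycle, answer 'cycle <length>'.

Step 0: 11110
Step 1: G0=G4&G2=0&1=0 G1=G0&G4=1&0=0 G2=G3=1 G3=G0&G2=1&1=1 G4=(1+0>=2)=0 -> 00110
Step 2: G0=G4&G2=0&1=0 G1=G0&G4=0&0=0 G2=G3=1 G3=G0&G2=0&1=0 G4=(0+0>=2)=0 -> 00100
Step 3: G0=G4&G2=0&1=0 G1=G0&G4=0&0=0 G2=G3=0 G3=G0&G2=0&1=0 G4=(0+0>=2)=0 -> 00000
Step 4: G0=G4&G2=0&0=0 G1=G0&G4=0&0=0 G2=G3=0 G3=G0&G2=0&0=0 G4=(0+0>=2)=0 -> 00000
Fixed point reached at step 3: 00000

Answer: fixed 00000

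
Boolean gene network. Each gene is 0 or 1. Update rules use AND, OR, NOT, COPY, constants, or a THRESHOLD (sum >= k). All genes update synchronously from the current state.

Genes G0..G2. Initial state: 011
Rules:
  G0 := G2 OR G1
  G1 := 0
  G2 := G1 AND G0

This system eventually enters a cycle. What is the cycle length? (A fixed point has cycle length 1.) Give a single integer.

Answer: 1

Derivation:
Step 0: 011
Step 1: G0=G2|G1=1|1=1 G1=0(const) G2=G1&G0=1&0=0 -> 100
Step 2: G0=G2|G1=0|0=0 G1=0(const) G2=G1&G0=0&1=0 -> 000
Step 3: G0=G2|G1=0|0=0 G1=0(const) G2=G1&G0=0&0=0 -> 000
State from step 3 equals state from step 2 -> cycle length 1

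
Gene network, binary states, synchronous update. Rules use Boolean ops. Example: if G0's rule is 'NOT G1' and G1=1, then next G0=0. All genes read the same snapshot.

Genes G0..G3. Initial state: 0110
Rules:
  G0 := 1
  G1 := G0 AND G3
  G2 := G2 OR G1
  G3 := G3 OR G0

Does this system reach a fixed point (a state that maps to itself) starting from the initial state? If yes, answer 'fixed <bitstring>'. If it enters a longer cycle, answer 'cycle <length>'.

Answer: fixed 1111

Derivation:
Step 0: 0110
Step 1: G0=1(const) G1=G0&G3=0&0=0 G2=G2|G1=1|1=1 G3=G3|G0=0|0=0 -> 1010
Step 2: G0=1(const) G1=G0&G3=1&0=0 G2=G2|G1=1|0=1 G3=G3|G0=0|1=1 -> 1011
Step 3: G0=1(const) G1=G0&G3=1&1=1 G2=G2|G1=1|0=1 G3=G3|G0=1|1=1 -> 1111
Step 4: G0=1(const) G1=G0&G3=1&1=1 G2=G2|G1=1|1=1 G3=G3|G0=1|1=1 -> 1111
Fixed point reached at step 3: 1111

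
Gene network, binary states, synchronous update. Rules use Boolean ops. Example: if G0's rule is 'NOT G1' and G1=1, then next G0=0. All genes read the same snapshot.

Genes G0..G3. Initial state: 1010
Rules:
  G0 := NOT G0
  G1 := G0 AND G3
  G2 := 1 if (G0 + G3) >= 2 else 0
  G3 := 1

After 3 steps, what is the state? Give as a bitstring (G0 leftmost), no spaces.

Step 1: G0=NOT G0=NOT 1=0 G1=G0&G3=1&0=0 G2=(1+0>=2)=0 G3=1(const) -> 0001
Step 2: G0=NOT G0=NOT 0=1 G1=G0&G3=0&1=0 G2=(0+1>=2)=0 G3=1(const) -> 1001
Step 3: G0=NOT G0=NOT 1=0 G1=G0&G3=1&1=1 G2=(1+1>=2)=1 G3=1(const) -> 0111

0111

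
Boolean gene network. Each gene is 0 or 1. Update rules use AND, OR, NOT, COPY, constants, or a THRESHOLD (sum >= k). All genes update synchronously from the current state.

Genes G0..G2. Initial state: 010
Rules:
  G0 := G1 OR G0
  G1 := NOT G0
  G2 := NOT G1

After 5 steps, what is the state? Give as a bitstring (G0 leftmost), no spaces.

Step 1: G0=G1|G0=1|0=1 G1=NOT G0=NOT 0=1 G2=NOT G1=NOT 1=0 -> 110
Step 2: G0=G1|G0=1|1=1 G1=NOT G0=NOT 1=0 G2=NOT G1=NOT 1=0 -> 100
Step 3: G0=G1|G0=0|1=1 G1=NOT G0=NOT 1=0 G2=NOT G1=NOT 0=1 -> 101
Step 4: G0=G1|G0=0|1=1 G1=NOT G0=NOT 1=0 G2=NOT G1=NOT 0=1 -> 101
Step 5: G0=G1|G0=0|1=1 G1=NOT G0=NOT 1=0 G2=NOT G1=NOT 0=1 -> 101

101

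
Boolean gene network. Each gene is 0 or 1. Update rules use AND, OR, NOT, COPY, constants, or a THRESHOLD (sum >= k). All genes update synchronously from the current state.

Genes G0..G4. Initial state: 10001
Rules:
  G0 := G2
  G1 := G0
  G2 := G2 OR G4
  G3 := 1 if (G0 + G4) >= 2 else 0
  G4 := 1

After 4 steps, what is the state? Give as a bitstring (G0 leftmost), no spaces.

Step 1: G0=G2=0 G1=G0=1 G2=G2|G4=0|1=1 G3=(1+1>=2)=1 G4=1(const) -> 01111
Step 2: G0=G2=1 G1=G0=0 G2=G2|G4=1|1=1 G3=(0+1>=2)=0 G4=1(const) -> 10101
Step 3: G0=G2=1 G1=G0=1 G2=G2|G4=1|1=1 G3=(1+1>=2)=1 G4=1(const) -> 11111
Step 4: G0=G2=1 G1=G0=1 G2=G2|G4=1|1=1 G3=(1+1>=2)=1 G4=1(const) -> 11111

11111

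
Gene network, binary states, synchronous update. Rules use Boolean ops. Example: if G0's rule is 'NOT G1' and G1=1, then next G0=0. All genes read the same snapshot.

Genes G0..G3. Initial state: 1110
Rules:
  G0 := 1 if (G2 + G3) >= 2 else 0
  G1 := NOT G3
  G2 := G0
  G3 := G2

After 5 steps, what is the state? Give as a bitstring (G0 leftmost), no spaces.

Step 1: G0=(1+0>=2)=0 G1=NOT G3=NOT 0=1 G2=G0=1 G3=G2=1 -> 0111
Step 2: G0=(1+1>=2)=1 G1=NOT G3=NOT 1=0 G2=G0=0 G3=G2=1 -> 1001
Step 3: G0=(0+1>=2)=0 G1=NOT G3=NOT 1=0 G2=G0=1 G3=G2=0 -> 0010
Step 4: G0=(1+0>=2)=0 G1=NOT G3=NOT 0=1 G2=G0=0 G3=G2=1 -> 0101
Step 5: G0=(0+1>=2)=0 G1=NOT G3=NOT 1=0 G2=G0=0 G3=G2=0 -> 0000

0000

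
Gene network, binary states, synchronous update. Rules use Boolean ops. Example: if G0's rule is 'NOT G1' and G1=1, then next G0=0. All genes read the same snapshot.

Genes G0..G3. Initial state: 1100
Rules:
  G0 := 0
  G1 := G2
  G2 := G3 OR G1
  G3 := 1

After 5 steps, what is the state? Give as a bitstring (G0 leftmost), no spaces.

Step 1: G0=0(const) G1=G2=0 G2=G3|G1=0|1=1 G3=1(const) -> 0011
Step 2: G0=0(const) G1=G2=1 G2=G3|G1=1|0=1 G3=1(const) -> 0111
Step 3: G0=0(const) G1=G2=1 G2=G3|G1=1|1=1 G3=1(const) -> 0111
Step 4: G0=0(const) G1=G2=1 G2=G3|G1=1|1=1 G3=1(const) -> 0111
Step 5: G0=0(const) G1=G2=1 G2=G3|G1=1|1=1 G3=1(const) -> 0111

0111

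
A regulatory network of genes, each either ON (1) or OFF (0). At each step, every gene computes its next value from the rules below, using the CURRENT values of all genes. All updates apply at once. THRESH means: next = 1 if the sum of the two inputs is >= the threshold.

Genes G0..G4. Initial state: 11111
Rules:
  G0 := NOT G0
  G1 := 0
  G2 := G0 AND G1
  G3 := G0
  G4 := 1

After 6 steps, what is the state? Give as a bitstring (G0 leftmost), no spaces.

Step 1: G0=NOT G0=NOT 1=0 G1=0(const) G2=G0&G1=1&1=1 G3=G0=1 G4=1(const) -> 00111
Step 2: G0=NOT G0=NOT 0=1 G1=0(const) G2=G0&G1=0&0=0 G3=G0=0 G4=1(const) -> 10001
Step 3: G0=NOT G0=NOT 1=0 G1=0(const) G2=G0&G1=1&0=0 G3=G0=1 G4=1(const) -> 00011
Step 4: G0=NOT G0=NOT 0=1 G1=0(const) G2=G0&G1=0&0=0 G3=G0=0 G4=1(const) -> 10001
Step 5: G0=NOT G0=NOT 1=0 G1=0(const) G2=G0&G1=1&0=0 G3=G0=1 G4=1(const) -> 00011
Step 6: G0=NOT G0=NOT 0=1 G1=0(const) G2=G0&G1=0&0=0 G3=G0=0 G4=1(const) -> 10001

10001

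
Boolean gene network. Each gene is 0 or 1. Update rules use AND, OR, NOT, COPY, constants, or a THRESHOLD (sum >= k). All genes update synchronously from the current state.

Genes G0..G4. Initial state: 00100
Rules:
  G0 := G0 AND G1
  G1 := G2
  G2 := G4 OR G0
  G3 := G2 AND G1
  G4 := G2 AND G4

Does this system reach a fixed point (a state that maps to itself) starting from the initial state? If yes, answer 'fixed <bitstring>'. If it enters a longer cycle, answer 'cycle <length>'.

Step 0: 00100
Step 1: G0=G0&G1=0&0=0 G1=G2=1 G2=G4|G0=0|0=0 G3=G2&G1=1&0=0 G4=G2&G4=1&0=0 -> 01000
Step 2: G0=G0&G1=0&1=0 G1=G2=0 G2=G4|G0=0|0=0 G3=G2&G1=0&1=0 G4=G2&G4=0&0=0 -> 00000
Step 3: G0=G0&G1=0&0=0 G1=G2=0 G2=G4|G0=0|0=0 G3=G2&G1=0&0=0 G4=G2&G4=0&0=0 -> 00000
Fixed point reached at step 2: 00000

Answer: fixed 00000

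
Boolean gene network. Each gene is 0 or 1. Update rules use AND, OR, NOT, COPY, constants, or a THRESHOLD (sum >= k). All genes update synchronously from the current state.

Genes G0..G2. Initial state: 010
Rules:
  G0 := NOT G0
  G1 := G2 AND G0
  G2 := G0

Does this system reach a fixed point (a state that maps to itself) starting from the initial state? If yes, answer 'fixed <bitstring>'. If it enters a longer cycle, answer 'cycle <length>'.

Answer: cycle 2

Derivation:
Step 0: 010
Step 1: G0=NOT G0=NOT 0=1 G1=G2&G0=0&0=0 G2=G0=0 -> 100
Step 2: G0=NOT G0=NOT 1=0 G1=G2&G0=0&1=0 G2=G0=1 -> 001
Step 3: G0=NOT G0=NOT 0=1 G1=G2&G0=1&0=0 G2=G0=0 -> 100
Cycle of length 2 starting at step 1 -> no fixed point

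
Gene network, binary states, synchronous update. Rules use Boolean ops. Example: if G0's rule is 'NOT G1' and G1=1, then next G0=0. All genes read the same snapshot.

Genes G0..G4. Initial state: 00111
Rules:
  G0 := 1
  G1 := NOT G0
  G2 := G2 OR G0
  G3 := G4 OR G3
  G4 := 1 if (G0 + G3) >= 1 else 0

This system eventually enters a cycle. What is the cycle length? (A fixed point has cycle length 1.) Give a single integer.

Step 0: 00111
Step 1: G0=1(const) G1=NOT G0=NOT 0=1 G2=G2|G0=1|0=1 G3=G4|G3=1|1=1 G4=(0+1>=1)=1 -> 11111
Step 2: G0=1(const) G1=NOT G0=NOT 1=0 G2=G2|G0=1|1=1 G3=G4|G3=1|1=1 G4=(1+1>=1)=1 -> 10111
Step 3: G0=1(const) G1=NOT G0=NOT 1=0 G2=G2|G0=1|1=1 G3=G4|G3=1|1=1 G4=(1+1>=1)=1 -> 10111
State from step 3 equals state from step 2 -> cycle length 1

Answer: 1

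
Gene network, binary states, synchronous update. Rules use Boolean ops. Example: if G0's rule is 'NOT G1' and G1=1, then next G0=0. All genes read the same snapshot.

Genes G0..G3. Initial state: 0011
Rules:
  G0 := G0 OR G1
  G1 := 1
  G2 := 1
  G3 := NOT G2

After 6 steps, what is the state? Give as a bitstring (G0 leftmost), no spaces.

Step 1: G0=G0|G1=0|0=0 G1=1(const) G2=1(const) G3=NOT G2=NOT 1=0 -> 0110
Step 2: G0=G0|G1=0|1=1 G1=1(const) G2=1(const) G3=NOT G2=NOT 1=0 -> 1110
Step 3: G0=G0|G1=1|1=1 G1=1(const) G2=1(const) G3=NOT G2=NOT 1=0 -> 1110
Step 4: G0=G0|G1=1|1=1 G1=1(const) G2=1(const) G3=NOT G2=NOT 1=0 -> 1110
Step 5: G0=G0|G1=1|1=1 G1=1(const) G2=1(const) G3=NOT G2=NOT 1=0 -> 1110
Step 6: G0=G0|G1=1|1=1 G1=1(const) G2=1(const) G3=NOT G2=NOT 1=0 -> 1110

1110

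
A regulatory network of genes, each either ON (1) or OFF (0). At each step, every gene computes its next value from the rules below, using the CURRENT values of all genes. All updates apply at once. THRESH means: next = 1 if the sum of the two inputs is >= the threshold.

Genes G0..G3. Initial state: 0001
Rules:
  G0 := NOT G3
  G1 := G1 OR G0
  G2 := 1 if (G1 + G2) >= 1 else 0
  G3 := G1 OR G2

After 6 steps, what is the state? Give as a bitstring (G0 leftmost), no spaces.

Step 1: G0=NOT G3=NOT 1=0 G1=G1|G0=0|0=0 G2=(0+0>=1)=0 G3=G1|G2=0|0=0 -> 0000
Step 2: G0=NOT G3=NOT 0=1 G1=G1|G0=0|0=0 G2=(0+0>=1)=0 G3=G1|G2=0|0=0 -> 1000
Step 3: G0=NOT G3=NOT 0=1 G1=G1|G0=0|1=1 G2=(0+0>=1)=0 G3=G1|G2=0|0=0 -> 1100
Step 4: G0=NOT G3=NOT 0=1 G1=G1|G0=1|1=1 G2=(1+0>=1)=1 G3=G1|G2=1|0=1 -> 1111
Step 5: G0=NOT G3=NOT 1=0 G1=G1|G0=1|1=1 G2=(1+1>=1)=1 G3=G1|G2=1|1=1 -> 0111
Step 6: G0=NOT G3=NOT 1=0 G1=G1|G0=1|0=1 G2=(1+1>=1)=1 G3=G1|G2=1|1=1 -> 0111

0111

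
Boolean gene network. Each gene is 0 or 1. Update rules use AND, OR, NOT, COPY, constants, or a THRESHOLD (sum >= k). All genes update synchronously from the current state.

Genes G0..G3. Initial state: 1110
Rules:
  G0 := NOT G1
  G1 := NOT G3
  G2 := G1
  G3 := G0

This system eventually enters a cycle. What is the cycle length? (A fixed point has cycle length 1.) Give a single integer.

Step 0: 1110
Step 1: G0=NOT G1=NOT 1=0 G1=NOT G3=NOT 0=1 G2=G1=1 G3=G0=1 -> 0111
Step 2: G0=NOT G1=NOT 1=0 G1=NOT G3=NOT 1=0 G2=G1=1 G3=G0=0 -> 0010
Step 3: G0=NOT G1=NOT 0=1 G1=NOT G3=NOT 0=1 G2=G1=0 G3=G0=0 -> 1100
Step 4: G0=NOT G1=NOT 1=0 G1=NOT G3=NOT 0=1 G2=G1=1 G3=G0=1 -> 0111
State from step 4 equals state from step 1 -> cycle length 3

Answer: 3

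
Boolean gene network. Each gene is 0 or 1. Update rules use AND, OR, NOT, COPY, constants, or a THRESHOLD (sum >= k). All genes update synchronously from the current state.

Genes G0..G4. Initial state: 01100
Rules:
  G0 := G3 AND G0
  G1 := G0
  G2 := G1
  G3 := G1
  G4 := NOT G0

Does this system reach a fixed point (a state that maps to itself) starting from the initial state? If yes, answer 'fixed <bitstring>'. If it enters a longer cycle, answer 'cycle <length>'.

Answer: fixed 00001

Derivation:
Step 0: 01100
Step 1: G0=G3&G0=0&0=0 G1=G0=0 G2=G1=1 G3=G1=1 G4=NOT G0=NOT 0=1 -> 00111
Step 2: G0=G3&G0=1&0=0 G1=G0=0 G2=G1=0 G3=G1=0 G4=NOT G0=NOT 0=1 -> 00001
Step 3: G0=G3&G0=0&0=0 G1=G0=0 G2=G1=0 G3=G1=0 G4=NOT G0=NOT 0=1 -> 00001
Fixed point reached at step 2: 00001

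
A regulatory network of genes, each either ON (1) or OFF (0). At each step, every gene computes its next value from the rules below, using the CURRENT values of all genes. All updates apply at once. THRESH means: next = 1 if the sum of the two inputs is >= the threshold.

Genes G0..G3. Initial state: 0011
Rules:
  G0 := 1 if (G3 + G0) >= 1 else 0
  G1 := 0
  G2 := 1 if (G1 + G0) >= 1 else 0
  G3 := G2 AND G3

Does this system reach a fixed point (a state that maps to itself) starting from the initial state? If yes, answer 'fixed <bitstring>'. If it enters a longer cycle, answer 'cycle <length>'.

Step 0: 0011
Step 1: G0=(1+0>=1)=1 G1=0(const) G2=(0+0>=1)=0 G3=G2&G3=1&1=1 -> 1001
Step 2: G0=(1+1>=1)=1 G1=0(const) G2=(0+1>=1)=1 G3=G2&G3=0&1=0 -> 1010
Step 3: G0=(0+1>=1)=1 G1=0(const) G2=(0+1>=1)=1 G3=G2&G3=1&0=0 -> 1010
Fixed point reached at step 2: 1010

Answer: fixed 1010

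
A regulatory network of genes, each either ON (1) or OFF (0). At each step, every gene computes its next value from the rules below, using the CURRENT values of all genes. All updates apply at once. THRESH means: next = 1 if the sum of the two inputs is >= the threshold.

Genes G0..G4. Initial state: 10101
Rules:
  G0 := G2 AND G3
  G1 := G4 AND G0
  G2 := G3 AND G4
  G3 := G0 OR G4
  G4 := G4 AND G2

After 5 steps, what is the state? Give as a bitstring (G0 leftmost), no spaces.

Step 1: G0=G2&G3=1&0=0 G1=G4&G0=1&1=1 G2=G3&G4=0&1=0 G3=G0|G4=1|1=1 G4=G4&G2=1&1=1 -> 01011
Step 2: G0=G2&G3=0&1=0 G1=G4&G0=1&0=0 G2=G3&G4=1&1=1 G3=G0|G4=0|1=1 G4=G4&G2=1&0=0 -> 00110
Step 3: G0=G2&G3=1&1=1 G1=G4&G0=0&0=0 G2=G3&G4=1&0=0 G3=G0|G4=0|0=0 G4=G4&G2=0&1=0 -> 10000
Step 4: G0=G2&G3=0&0=0 G1=G4&G0=0&1=0 G2=G3&G4=0&0=0 G3=G0|G4=1|0=1 G4=G4&G2=0&0=0 -> 00010
Step 5: G0=G2&G3=0&1=0 G1=G4&G0=0&0=0 G2=G3&G4=1&0=0 G3=G0|G4=0|0=0 G4=G4&G2=0&0=0 -> 00000

00000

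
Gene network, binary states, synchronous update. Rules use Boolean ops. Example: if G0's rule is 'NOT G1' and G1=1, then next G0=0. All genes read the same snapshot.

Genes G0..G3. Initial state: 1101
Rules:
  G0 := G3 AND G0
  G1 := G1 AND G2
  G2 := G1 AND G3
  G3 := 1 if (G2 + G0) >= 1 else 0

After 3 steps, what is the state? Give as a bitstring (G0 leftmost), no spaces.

Step 1: G0=G3&G0=1&1=1 G1=G1&G2=1&0=0 G2=G1&G3=1&1=1 G3=(0+1>=1)=1 -> 1011
Step 2: G0=G3&G0=1&1=1 G1=G1&G2=0&1=0 G2=G1&G3=0&1=0 G3=(1+1>=1)=1 -> 1001
Step 3: G0=G3&G0=1&1=1 G1=G1&G2=0&0=0 G2=G1&G3=0&1=0 G3=(0+1>=1)=1 -> 1001

1001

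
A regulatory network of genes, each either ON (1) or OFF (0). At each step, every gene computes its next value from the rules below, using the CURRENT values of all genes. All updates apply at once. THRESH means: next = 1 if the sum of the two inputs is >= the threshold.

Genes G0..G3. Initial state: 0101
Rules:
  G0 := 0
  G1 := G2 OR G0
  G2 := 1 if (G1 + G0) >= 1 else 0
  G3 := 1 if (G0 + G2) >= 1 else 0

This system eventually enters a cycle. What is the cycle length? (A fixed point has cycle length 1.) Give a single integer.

Step 0: 0101
Step 1: G0=0(const) G1=G2|G0=0|0=0 G2=(1+0>=1)=1 G3=(0+0>=1)=0 -> 0010
Step 2: G0=0(const) G1=G2|G0=1|0=1 G2=(0+0>=1)=0 G3=(0+1>=1)=1 -> 0101
State from step 2 equals state from step 0 -> cycle length 2

Answer: 2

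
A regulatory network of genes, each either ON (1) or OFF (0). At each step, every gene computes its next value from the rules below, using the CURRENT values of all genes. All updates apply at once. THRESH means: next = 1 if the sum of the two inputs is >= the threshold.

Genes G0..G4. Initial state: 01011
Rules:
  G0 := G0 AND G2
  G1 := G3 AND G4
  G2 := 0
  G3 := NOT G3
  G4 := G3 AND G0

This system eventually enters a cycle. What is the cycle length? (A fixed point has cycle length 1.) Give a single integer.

Step 0: 01011
Step 1: G0=G0&G2=0&0=0 G1=G3&G4=1&1=1 G2=0(const) G3=NOT G3=NOT 1=0 G4=G3&G0=1&0=0 -> 01000
Step 2: G0=G0&G2=0&0=0 G1=G3&G4=0&0=0 G2=0(const) G3=NOT G3=NOT 0=1 G4=G3&G0=0&0=0 -> 00010
Step 3: G0=G0&G2=0&0=0 G1=G3&G4=1&0=0 G2=0(const) G3=NOT G3=NOT 1=0 G4=G3&G0=1&0=0 -> 00000
Step 4: G0=G0&G2=0&0=0 G1=G3&G4=0&0=0 G2=0(const) G3=NOT G3=NOT 0=1 G4=G3&G0=0&0=0 -> 00010
State from step 4 equals state from step 2 -> cycle length 2

Answer: 2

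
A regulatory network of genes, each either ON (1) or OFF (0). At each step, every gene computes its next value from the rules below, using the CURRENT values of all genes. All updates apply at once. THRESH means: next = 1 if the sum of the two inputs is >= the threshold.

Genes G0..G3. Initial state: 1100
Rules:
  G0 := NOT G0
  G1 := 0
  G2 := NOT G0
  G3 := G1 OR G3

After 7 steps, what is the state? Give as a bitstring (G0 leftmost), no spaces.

Step 1: G0=NOT G0=NOT 1=0 G1=0(const) G2=NOT G0=NOT 1=0 G3=G1|G3=1|0=1 -> 0001
Step 2: G0=NOT G0=NOT 0=1 G1=0(const) G2=NOT G0=NOT 0=1 G3=G1|G3=0|1=1 -> 1011
Step 3: G0=NOT G0=NOT 1=0 G1=0(const) G2=NOT G0=NOT 1=0 G3=G1|G3=0|1=1 -> 0001
Step 4: G0=NOT G0=NOT 0=1 G1=0(const) G2=NOT G0=NOT 0=1 G3=G1|G3=0|1=1 -> 1011
Step 5: G0=NOT G0=NOT 1=0 G1=0(const) G2=NOT G0=NOT 1=0 G3=G1|G3=0|1=1 -> 0001
Step 6: G0=NOT G0=NOT 0=1 G1=0(const) G2=NOT G0=NOT 0=1 G3=G1|G3=0|1=1 -> 1011
Step 7: G0=NOT G0=NOT 1=0 G1=0(const) G2=NOT G0=NOT 1=0 G3=G1|G3=0|1=1 -> 0001

0001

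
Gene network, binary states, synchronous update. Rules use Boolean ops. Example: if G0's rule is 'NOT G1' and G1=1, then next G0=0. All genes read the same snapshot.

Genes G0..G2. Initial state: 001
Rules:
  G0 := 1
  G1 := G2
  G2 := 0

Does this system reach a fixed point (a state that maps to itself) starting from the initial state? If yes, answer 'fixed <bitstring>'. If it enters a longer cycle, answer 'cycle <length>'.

Answer: fixed 100

Derivation:
Step 0: 001
Step 1: G0=1(const) G1=G2=1 G2=0(const) -> 110
Step 2: G0=1(const) G1=G2=0 G2=0(const) -> 100
Step 3: G0=1(const) G1=G2=0 G2=0(const) -> 100
Fixed point reached at step 2: 100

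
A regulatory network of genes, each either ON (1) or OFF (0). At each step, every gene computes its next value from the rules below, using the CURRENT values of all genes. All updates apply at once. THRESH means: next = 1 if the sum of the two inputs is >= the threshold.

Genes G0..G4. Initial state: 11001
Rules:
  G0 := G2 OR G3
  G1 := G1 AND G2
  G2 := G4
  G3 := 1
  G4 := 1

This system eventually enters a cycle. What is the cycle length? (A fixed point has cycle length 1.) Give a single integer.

Step 0: 11001
Step 1: G0=G2|G3=0|0=0 G1=G1&G2=1&0=0 G2=G4=1 G3=1(const) G4=1(const) -> 00111
Step 2: G0=G2|G3=1|1=1 G1=G1&G2=0&1=0 G2=G4=1 G3=1(const) G4=1(const) -> 10111
Step 3: G0=G2|G3=1|1=1 G1=G1&G2=0&1=0 G2=G4=1 G3=1(const) G4=1(const) -> 10111
State from step 3 equals state from step 2 -> cycle length 1

Answer: 1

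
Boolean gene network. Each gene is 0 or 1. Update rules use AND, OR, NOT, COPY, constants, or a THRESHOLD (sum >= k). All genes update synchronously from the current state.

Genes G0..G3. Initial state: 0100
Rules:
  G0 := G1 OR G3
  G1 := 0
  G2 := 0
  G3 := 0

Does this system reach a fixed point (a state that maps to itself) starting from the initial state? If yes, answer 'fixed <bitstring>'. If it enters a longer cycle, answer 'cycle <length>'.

Step 0: 0100
Step 1: G0=G1|G3=1|0=1 G1=0(const) G2=0(const) G3=0(const) -> 1000
Step 2: G0=G1|G3=0|0=0 G1=0(const) G2=0(const) G3=0(const) -> 0000
Step 3: G0=G1|G3=0|0=0 G1=0(const) G2=0(const) G3=0(const) -> 0000
Fixed point reached at step 2: 0000

Answer: fixed 0000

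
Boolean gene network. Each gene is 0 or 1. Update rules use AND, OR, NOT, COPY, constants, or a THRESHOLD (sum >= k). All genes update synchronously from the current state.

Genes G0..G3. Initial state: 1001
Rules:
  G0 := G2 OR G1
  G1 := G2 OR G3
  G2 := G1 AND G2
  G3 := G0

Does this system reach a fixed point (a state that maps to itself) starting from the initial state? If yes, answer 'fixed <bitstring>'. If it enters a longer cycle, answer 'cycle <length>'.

Step 0: 1001
Step 1: G0=G2|G1=0|0=0 G1=G2|G3=0|1=1 G2=G1&G2=0&0=0 G3=G0=1 -> 0101
Step 2: G0=G2|G1=0|1=1 G1=G2|G3=0|1=1 G2=G1&G2=1&0=0 G3=G0=0 -> 1100
Step 3: G0=G2|G1=0|1=1 G1=G2|G3=0|0=0 G2=G1&G2=1&0=0 G3=G0=1 -> 1001
Cycle of length 3 starting at step 0 -> no fixed point

Answer: cycle 3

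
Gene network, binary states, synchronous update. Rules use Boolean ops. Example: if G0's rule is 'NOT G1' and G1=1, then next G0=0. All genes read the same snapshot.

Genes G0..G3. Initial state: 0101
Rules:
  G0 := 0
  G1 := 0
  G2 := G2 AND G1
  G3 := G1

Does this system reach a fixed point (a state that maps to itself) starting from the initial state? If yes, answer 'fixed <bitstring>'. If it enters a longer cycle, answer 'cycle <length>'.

Answer: fixed 0000

Derivation:
Step 0: 0101
Step 1: G0=0(const) G1=0(const) G2=G2&G1=0&1=0 G3=G1=1 -> 0001
Step 2: G0=0(const) G1=0(const) G2=G2&G1=0&0=0 G3=G1=0 -> 0000
Step 3: G0=0(const) G1=0(const) G2=G2&G1=0&0=0 G3=G1=0 -> 0000
Fixed point reached at step 2: 0000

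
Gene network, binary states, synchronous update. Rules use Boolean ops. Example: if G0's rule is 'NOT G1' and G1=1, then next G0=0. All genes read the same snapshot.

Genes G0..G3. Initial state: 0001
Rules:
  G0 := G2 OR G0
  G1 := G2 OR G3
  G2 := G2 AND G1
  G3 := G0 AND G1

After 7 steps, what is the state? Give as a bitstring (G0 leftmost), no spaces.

Step 1: G0=G2|G0=0|0=0 G1=G2|G3=0|1=1 G2=G2&G1=0&0=0 G3=G0&G1=0&0=0 -> 0100
Step 2: G0=G2|G0=0|0=0 G1=G2|G3=0|0=0 G2=G2&G1=0&1=0 G3=G0&G1=0&1=0 -> 0000
Step 3: G0=G2|G0=0|0=0 G1=G2|G3=0|0=0 G2=G2&G1=0&0=0 G3=G0&G1=0&0=0 -> 0000
Step 4: G0=G2|G0=0|0=0 G1=G2|G3=0|0=0 G2=G2&G1=0&0=0 G3=G0&G1=0&0=0 -> 0000
Step 5: G0=G2|G0=0|0=0 G1=G2|G3=0|0=0 G2=G2&G1=0&0=0 G3=G0&G1=0&0=0 -> 0000
Step 6: G0=G2|G0=0|0=0 G1=G2|G3=0|0=0 G2=G2&G1=0&0=0 G3=G0&G1=0&0=0 -> 0000
Step 7: G0=G2|G0=0|0=0 G1=G2|G3=0|0=0 G2=G2&G1=0&0=0 G3=G0&G1=0&0=0 -> 0000

0000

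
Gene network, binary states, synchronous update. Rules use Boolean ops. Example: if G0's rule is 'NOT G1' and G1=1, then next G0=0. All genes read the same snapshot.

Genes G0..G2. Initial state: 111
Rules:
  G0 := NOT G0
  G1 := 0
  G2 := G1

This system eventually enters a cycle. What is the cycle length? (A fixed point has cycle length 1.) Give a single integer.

Answer: 2

Derivation:
Step 0: 111
Step 1: G0=NOT G0=NOT 1=0 G1=0(const) G2=G1=1 -> 001
Step 2: G0=NOT G0=NOT 0=1 G1=0(const) G2=G1=0 -> 100
Step 3: G0=NOT G0=NOT 1=0 G1=0(const) G2=G1=0 -> 000
Step 4: G0=NOT G0=NOT 0=1 G1=0(const) G2=G1=0 -> 100
State from step 4 equals state from step 2 -> cycle length 2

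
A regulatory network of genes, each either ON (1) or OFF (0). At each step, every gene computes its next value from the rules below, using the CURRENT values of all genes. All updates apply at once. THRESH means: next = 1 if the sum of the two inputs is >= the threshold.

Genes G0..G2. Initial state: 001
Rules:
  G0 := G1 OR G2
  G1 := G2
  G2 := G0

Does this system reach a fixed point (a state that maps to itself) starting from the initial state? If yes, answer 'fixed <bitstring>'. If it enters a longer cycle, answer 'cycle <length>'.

Answer: fixed 111

Derivation:
Step 0: 001
Step 1: G0=G1|G2=0|1=1 G1=G2=1 G2=G0=0 -> 110
Step 2: G0=G1|G2=1|0=1 G1=G2=0 G2=G0=1 -> 101
Step 3: G0=G1|G2=0|1=1 G1=G2=1 G2=G0=1 -> 111
Step 4: G0=G1|G2=1|1=1 G1=G2=1 G2=G0=1 -> 111
Fixed point reached at step 3: 111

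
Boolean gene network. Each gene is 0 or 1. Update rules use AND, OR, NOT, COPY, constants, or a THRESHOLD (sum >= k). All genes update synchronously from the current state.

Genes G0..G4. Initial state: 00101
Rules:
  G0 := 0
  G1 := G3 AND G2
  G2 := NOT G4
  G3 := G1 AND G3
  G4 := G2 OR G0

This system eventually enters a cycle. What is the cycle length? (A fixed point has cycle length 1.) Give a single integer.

Answer: 4

Derivation:
Step 0: 00101
Step 1: G0=0(const) G1=G3&G2=0&1=0 G2=NOT G4=NOT 1=0 G3=G1&G3=0&0=0 G4=G2|G0=1|0=1 -> 00001
Step 2: G0=0(const) G1=G3&G2=0&0=0 G2=NOT G4=NOT 1=0 G3=G1&G3=0&0=0 G4=G2|G0=0|0=0 -> 00000
Step 3: G0=0(const) G1=G3&G2=0&0=0 G2=NOT G4=NOT 0=1 G3=G1&G3=0&0=0 G4=G2|G0=0|0=0 -> 00100
Step 4: G0=0(const) G1=G3&G2=0&1=0 G2=NOT G4=NOT 0=1 G3=G1&G3=0&0=0 G4=G2|G0=1|0=1 -> 00101
State from step 4 equals state from step 0 -> cycle length 4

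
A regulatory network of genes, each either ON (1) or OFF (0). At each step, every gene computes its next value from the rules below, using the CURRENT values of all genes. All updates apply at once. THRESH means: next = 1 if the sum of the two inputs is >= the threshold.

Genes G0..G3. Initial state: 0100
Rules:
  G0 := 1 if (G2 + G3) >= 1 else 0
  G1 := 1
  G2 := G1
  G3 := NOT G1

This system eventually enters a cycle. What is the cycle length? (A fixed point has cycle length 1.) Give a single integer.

Step 0: 0100
Step 1: G0=(0+0>=1)=0 G1=1(const) G2=G1=1 G3=NOT G1=NOT 1=0 -> 0110
Step 2: G0=(1+0>=1)=1 G1=1(const) G2=G1=1 G3=NOT G1=NOT 1=0 -> 1110
Step 3: G0=(1+0>=1)=1 G1=1(const) G2=G1=1 G3=NOT G1=NOT 1=0 -> 1110
State from step 3 equals state from step 2 -> cycle length 1

Answer: 1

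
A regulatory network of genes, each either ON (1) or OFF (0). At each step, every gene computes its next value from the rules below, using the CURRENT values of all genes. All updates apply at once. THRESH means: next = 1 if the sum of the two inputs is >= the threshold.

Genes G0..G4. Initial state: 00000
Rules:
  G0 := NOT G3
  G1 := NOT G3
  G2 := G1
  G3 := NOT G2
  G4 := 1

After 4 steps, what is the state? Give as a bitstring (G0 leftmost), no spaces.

Step 1: G0=NOT G3=NOT 0=1 G1=NOT G3=NOT 0=1 G2=G1=0 G3=NOT G2=NOT 0=1 G4=1(const) -> 11011
Step 2: G0=NOT G3=NOT 1=0 G1=NOT G3=NOT 1=0 G2=G1=1 G3=NOT G2=NOT 0=1 G4=1(const) -> 00111
Step 3: G0=NOT G3=NOT 1=0 G1=NOT G3=NOT 1=0 G2=G1=0 G3=NOT G2=NOT 1=0 G4=1(const) -> 00001
Step 4: G0=NOT G3=NOT 0=1 G1=NOT G3=NOT 0=1 G2=G1=0 G3=NOT G2=NOT 0=1 G4=1(const) -> 11011

11011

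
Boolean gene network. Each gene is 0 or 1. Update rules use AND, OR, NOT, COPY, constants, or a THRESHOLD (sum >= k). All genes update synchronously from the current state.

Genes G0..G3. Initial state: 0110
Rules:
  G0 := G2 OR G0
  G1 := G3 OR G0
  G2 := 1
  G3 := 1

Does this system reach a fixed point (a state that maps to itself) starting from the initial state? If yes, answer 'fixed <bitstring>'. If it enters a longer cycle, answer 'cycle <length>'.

Step 0: 0110
Step 1: G0=G2|G0=1|0=1 G1=G3|G0=0|0=0 G2=1(const) G3=1(const) -> 1011
Step 2: G0=G2|G0=1|1=1 G1=G3|G0=1|1=1 G2=1(const) G3=1(const) -> 1111
Step 3: G0=G2|G0=1|1=1 G1=G3|G0=1|1=1 G2=1(const) G3=1(const) -> 1111
Fixed point reached at step 2: 1111

Answer: fixed 1111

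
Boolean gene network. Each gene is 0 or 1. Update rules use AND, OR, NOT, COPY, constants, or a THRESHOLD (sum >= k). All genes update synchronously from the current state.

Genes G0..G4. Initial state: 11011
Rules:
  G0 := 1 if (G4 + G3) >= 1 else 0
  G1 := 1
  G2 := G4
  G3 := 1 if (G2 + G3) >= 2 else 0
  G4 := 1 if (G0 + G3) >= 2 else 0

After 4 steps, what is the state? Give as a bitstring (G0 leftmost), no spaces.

Step 1: G0=(1+1>=1)=1 G1=1(const) G2=G4=1 G3=(0+1>=2)=0 G4=(1+1>=2)=1 -> 11101
Step 2: G0=(1+0>=1)=1 G1=1(const) G2=G4=1 G3=(1+0>=2)=0 G4=(1+0>=2)=0 -> 11100
Step 3: G0=(0+0>=1)=0 G1=1(const) G2=G4=0 G3=(1+0>=2)=0 G4=(1+0>=2)=0 -> 01000
Step 4: G0=(0+0>=1)=0 G1=1(const) G2=G4=0 G3=(0+0>=2)=0 G4=(0+0>=2)=0 -> 01000

01000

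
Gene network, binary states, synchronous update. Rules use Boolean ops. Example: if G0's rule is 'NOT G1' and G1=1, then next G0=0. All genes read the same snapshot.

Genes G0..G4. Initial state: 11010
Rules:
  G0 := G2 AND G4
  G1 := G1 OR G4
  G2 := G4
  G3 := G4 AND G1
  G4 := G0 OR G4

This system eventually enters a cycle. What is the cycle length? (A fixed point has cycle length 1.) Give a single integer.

Answer: 1

Derivation:
Step 0: 11010
Step 1: G0=G2&G4=0&0=0 G1=G1|G4=1|0=1 G2=G4=0 G3=G4&G1=0&1=0 G4=G0|G4=1|0=1 -> 01001
Step 2: G0=G2&G4=0&1=0 G1=G1|G4=1|1=1 G2=G4=1 G3=G4&G1=1&1=1 G4=G0|G4=0|1=1 -> 01111
Step 3: G0=G2&G4=1&1=1 G1=G1|G4=1|1=1 G2=G4=1 G3=G4&G1=1&1=1 G4=G0|G4=0|1=1 -> 11111
Step 4: G0=G2&G4=1&1=1 G1=G1|G4=1|1=1 G2=G4=1 G3=G4&G1=1&1=1 G4=G0|G4=1|1=1 -> 11111
State from step 4 equals state from step 3 -> cycle length 1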